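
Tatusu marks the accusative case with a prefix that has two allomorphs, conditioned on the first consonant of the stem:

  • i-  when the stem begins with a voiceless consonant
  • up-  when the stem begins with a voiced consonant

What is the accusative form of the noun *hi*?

The first consonant of *hi* is /h/, which is voiceless, so the prefix is i-, giving *ihi*.

ihi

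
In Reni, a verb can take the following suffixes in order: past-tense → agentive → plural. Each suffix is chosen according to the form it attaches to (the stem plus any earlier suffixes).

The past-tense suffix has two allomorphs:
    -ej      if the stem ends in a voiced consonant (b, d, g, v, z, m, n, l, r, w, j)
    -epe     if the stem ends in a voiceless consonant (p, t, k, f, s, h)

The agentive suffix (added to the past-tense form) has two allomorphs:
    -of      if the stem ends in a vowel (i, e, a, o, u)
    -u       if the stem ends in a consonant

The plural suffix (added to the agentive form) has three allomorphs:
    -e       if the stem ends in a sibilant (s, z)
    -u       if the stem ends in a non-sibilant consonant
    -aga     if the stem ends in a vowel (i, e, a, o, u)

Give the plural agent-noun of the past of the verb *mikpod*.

The final consonant of *mikpod* is /d/, which is voiced, so the past-tense suffix is -ej, giving *mikpodej*.
Since the final sound of the past-tense form *mikpodej* is /j/ (a consonant), it takes -u, giving *mikpodeju*.
The agentive form *mikpodeju*: final sound = /u/, a vowel → -aga → *mikpodejuaga*.

mikpodejuaga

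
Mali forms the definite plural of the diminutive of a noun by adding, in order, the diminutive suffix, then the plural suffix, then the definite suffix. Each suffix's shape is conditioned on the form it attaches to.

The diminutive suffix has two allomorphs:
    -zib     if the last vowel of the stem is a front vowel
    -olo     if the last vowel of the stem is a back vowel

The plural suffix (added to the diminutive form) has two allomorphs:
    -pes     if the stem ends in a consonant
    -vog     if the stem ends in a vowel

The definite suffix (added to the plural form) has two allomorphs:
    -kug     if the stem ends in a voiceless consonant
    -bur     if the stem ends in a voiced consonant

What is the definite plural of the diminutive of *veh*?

vehzibpeskug

Since the last vowel of *veh* is /e/ (a front vowel), it takes -zib, giving *vehzib*.
The final sound of the diminutive form *vehzib* is /b/, which is a consonant, so the plural suffix is -pes, giving *vehzibpes*.
The final consonant of the plural form *vehzibpes* is /s/, which is voiceless, so the definite suffix is -kug, giving *vehzibpeskug*.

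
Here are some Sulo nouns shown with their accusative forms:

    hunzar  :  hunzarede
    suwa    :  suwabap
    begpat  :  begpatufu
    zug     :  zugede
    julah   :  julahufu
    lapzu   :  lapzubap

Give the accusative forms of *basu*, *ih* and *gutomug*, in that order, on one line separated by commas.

The suffix is conditioned by the final sound: -ufu when the stem ends in a voiceless consonant (*begpat*, *julah*); -ede when the stem ends in a voiced consonant (*hunzar*, *zug*); -bap when the stem ends in a vowel (*suwa*, *lapzu*).
*basu* — final sound /u/ (a vowel) → -bap → *basubap*.
*ih* — final sound /h/ (a voiceless consonant) → -ufu → *ihufu*.
Since the final sound of *gutomug* is /g/ (a voiced consonant), it takes -ede, giving *gutomugede*.

basubap, ihufu, gutomugede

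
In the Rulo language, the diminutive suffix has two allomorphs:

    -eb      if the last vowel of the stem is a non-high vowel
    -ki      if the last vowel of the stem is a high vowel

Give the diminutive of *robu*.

robuki

*robu*: last vowel = /u/, a high vowel → -ki → *robuki*.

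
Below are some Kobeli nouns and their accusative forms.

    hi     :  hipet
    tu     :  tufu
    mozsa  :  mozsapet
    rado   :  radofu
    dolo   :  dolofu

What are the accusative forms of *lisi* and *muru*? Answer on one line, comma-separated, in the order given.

lisipet, murufu

The alternation tracks the last vowel of the stem — -fu when the last vowel of the stem is a rounded vowel (*tu*, *rado*, *dolo*); -pet when the last vowel of the stem is an unrounded vowel (*hi*, *mozsa*).
*lisi* — last vowel /i/ (an unrounded vowel) → -pet → *lisipet*.
*muru* — last vowel /u/ (a rounded vowel) → -fu → *murufu*.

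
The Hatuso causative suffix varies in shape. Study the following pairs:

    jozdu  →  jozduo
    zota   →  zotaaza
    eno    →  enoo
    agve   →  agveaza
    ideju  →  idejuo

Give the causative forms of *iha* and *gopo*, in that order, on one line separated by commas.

The alternation tracks the last vowel of the stem — -o when the last vowel of the stem is a rounded vowel (*jozdu*, *eno*, *ideju*); -aza when the last vowel of the stem is an unrounded vowel (*zota*, *agve*).
The last vowel of *iha* is /a/, which is an unrounded vowel, so the suffix is -aza, giving *ihaaza*.
*gopo*: last vowel = /o/, a rounded vowel → -o → *gopoo*.

ihaaza, gopoo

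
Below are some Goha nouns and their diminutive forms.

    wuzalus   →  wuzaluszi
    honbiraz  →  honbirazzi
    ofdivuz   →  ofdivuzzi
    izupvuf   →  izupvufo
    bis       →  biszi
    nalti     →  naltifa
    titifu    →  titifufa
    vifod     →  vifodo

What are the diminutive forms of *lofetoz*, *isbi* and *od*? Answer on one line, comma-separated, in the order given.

Looking at the final sound of each stem: -zi when the stem ends in a sibilant (*wuzalus*, *honbiraz*, *ofdivuz*, *bis*); -o when the stem ends in a non-sibilant consonant (*izupvuf*, *vifod*); -fa when the stem ends in a vowel (*nalti*, *titifu*).
Since the final sound of *lofetoz* is /z/ (a sibilant), it takes -zi, giving *lofetozzi*.
The final sound of *isbi* is /i/, which is a vowel, so the suffix is -fa, giving *isbifa*.
Since the final sound of *od* is /d/ (a non-sibilant consonant), it takes -o, giving *odo*.

lofetozzi, isbifa, odo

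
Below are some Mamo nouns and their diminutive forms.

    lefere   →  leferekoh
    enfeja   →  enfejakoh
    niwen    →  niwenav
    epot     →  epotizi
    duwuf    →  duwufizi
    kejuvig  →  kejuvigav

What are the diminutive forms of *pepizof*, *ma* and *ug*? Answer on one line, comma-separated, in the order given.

pepizofizi, makoh, ugav

Looking at the final sound of each stem: -izi when the stem ends in a voiceless consonant (*epot*, *duwuf*); -av when the stem ends in a voiced consonant (*niwen*, *kejuvig*); -koh when the stem ends in a vowel (*lefere*, *enfeja*).
Since the final sound of *pepizof* is /f/ (a voiceless consonant), it takes -izi, giving *pepizofizi*.
*ma*: final sound = /a/, a vowel → -koh → *makoh*.
The final sound of *ug* is /g/, which is a voiced consonant, so the suffix is -av, giving *ugav*.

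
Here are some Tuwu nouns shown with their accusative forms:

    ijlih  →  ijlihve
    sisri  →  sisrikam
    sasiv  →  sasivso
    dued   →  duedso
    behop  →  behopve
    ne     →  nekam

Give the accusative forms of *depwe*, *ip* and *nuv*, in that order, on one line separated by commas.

The pattern is voicing of the final sound: -ve when the stem ends in a voiceless consonant (*ijlih*, *behop*); -so when the stem ends in a voiced consonant (*sasiv*, *dued*); -kam when the stem ends in a vowel (*sisri*, *ne*).
*depwe*: final sound = /e/, a vowel → -kam → *depwekam*.
Since the final sound of *ip* is /p/ (a voiceless consonant), it takes -ve, giving *ipve*.
Since the final sound of *nuv* is /v/ (a voiced consonant), it takes -so, giving *nuvso*.

depwekam, ipve, nuvso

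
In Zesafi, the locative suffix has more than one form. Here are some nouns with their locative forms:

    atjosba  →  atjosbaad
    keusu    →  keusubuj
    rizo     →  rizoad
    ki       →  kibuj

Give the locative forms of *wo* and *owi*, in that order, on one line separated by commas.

The suffix is conditioned by the last vowel: -buj when the last vowel of the stem is a high vowel (*keusu*, *ki*); -ad when the last vowel of the stem is a non-high vowel (*atjosba*, *rizo*).
The last vowel of *wo* is /o/, which is a non-high vowel, so the suffix is -ad, giving *woad*.
*owi* — last vowel /i/ (a high vowel) → -buj → *owibuj*.

woad, owibuj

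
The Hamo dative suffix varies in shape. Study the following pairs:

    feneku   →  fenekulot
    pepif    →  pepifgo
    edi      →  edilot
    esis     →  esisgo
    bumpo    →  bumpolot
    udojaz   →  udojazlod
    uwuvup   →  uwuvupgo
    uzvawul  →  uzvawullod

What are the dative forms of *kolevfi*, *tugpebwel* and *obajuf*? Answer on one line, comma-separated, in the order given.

kolevfilot, tugpebwellod, obajufgo

Looking at the final sound of each stem: -go when the stem ends in a voiceless consonant (*pepif*, *esis*, *uwuvup*); -lod when the stem ends in a voiced consonant (*udojaz*, *uzvawul*); -lot when the stem ends in a vowel (*feneku*, *edi*, *bumpo*).
*kolevfi*: final sound = /i/, a vowel → -lot → *kolevfilot*.
*tugpebwel* — final sound /l/ (a voiced consonant) → -lod → *tugpebwellod*.
Since the final sound of *obajuf* is /f/ (a voiceless consonant), it takes -go, giving *obajufgo*.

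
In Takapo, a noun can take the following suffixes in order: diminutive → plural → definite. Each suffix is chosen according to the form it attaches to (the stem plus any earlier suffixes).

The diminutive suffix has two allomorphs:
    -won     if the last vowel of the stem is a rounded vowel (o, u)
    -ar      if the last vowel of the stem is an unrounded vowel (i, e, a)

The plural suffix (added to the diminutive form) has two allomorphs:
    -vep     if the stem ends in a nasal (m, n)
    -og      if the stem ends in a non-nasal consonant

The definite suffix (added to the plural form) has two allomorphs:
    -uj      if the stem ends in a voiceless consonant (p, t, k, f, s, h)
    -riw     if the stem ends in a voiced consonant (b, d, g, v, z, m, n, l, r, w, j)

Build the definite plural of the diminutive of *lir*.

Since the last vowel of *lir* is /i/ (an unrounded vowel), it takes -ar, giving *lirar*.
The final consonant of the diminutive form *lirar* is /r/, which is non-nasal, so the plural suffix is -og, giving *lirarog*.
The plural form *lirarog* — final consonant /g/ (voiced) → -riw → *lirarogriw*.

lirarogriw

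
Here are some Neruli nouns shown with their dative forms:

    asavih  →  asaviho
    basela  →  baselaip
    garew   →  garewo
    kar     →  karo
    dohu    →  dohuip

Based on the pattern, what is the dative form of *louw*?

The pattern is consonant vs. vowel: -o when the stem ends in a consonant (*asavih*, *garew*, *kar*); -ip when the stem ends in a vowel (*basela*, *dohu*).
The final sound of *louw* is /w/, which is a consonant, so the suffix is -o, giving *louwo*.

louwo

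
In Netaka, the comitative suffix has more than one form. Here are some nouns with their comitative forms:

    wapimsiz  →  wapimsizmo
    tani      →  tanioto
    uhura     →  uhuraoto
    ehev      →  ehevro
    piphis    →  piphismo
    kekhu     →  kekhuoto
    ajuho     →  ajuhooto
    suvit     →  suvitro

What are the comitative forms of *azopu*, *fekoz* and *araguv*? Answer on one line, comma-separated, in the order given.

The alternation tracks the final sound of the stem — -mo when the stem ends in a sibilant (*wapimsiz*, *piphis*); -ro when the stem ends in a non-sibilant consonant (*ehev*, *suvit*); -oto when the stem ends in a vowel (*tani*, *uhura*, *kekhu*, *ajuho*).
*azopu* — final sound /u/ (a vowel) → -oto → *azopuoto*.
Since the final sound of *fekoz* is /z/ (a sibilant), it takes -mo, giving *fekozmo*.
The final sound of *araguv* is /v/, which is a non-sibilant consonant, so the suffix is -ro, giving *araguvro*.

azopuoto, fekozmo, araguvro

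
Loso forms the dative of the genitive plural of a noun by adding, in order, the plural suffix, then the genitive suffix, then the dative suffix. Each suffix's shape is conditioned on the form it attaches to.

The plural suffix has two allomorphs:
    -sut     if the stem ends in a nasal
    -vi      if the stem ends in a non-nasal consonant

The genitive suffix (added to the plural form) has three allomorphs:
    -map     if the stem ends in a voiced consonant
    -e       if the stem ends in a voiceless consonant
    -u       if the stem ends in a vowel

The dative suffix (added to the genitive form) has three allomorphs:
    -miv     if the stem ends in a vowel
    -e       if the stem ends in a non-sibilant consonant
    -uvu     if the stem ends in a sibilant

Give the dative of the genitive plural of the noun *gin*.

ginsutemiv

*gin* — final consonant /n/ (a nasal) → -sut → *ginsut*.
The plural form *ginsut*: final sound = /t/, a voiceless consonant → -e → *ginsute*.
The final sound of the genitive form *ginsute* is /e/, which is a vowel, so the dative suffix is -miv, giving *ginsutemiv*.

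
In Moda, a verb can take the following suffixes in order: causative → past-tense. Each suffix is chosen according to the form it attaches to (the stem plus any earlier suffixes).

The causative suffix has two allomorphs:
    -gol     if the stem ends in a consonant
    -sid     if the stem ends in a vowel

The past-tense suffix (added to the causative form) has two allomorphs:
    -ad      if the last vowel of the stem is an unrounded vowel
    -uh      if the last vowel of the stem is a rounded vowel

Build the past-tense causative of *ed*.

edgoluh

*ed* — final sound /d/ (a consonant) → -gol → *edgol*.
The causative form *edgol*: last vowel = /o/, a rounded vowel → -uh → *edgoluh*.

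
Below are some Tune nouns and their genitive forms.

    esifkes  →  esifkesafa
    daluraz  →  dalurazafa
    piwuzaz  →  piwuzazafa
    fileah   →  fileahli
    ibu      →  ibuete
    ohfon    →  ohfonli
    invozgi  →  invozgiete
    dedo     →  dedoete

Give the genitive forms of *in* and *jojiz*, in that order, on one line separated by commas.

The alternation tracks the final sound of the stem — -afa when the stem ends in a sibilant (*esifkes*, *daluraz*, *piwuzaz*); -li when the stem ends in a non-sibilant consonant (*fileah*, *ohfon*); -ete when the stem ends in a vowel (*ibu*, *invozgi*, *dedo*).
Since the final sound of *in* is /n/ (a non-sibilant consonant), it takes -li, giving *inli*.
*jojiz*: final sound = /z/, a sibilant → -afa → *jojizafa*.

inli, jojizafa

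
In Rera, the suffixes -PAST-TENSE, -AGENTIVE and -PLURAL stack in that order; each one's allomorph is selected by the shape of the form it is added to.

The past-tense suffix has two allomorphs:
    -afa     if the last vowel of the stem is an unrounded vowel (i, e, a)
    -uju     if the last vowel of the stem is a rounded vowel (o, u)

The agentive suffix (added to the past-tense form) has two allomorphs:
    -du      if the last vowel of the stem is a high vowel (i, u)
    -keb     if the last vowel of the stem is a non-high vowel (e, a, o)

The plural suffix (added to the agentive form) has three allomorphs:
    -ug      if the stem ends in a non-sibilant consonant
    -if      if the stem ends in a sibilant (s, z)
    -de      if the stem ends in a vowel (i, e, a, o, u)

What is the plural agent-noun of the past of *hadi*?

The last vowel of *hadi* is /i/, which is an unrounded vowel, so the past-tense suffix is -afa, giving *hadiafa*.
Since the last vowel of the past-tense form *hadiafa* is /a/ (a non-high vowel), it takes -keb, giving *hadiafakeb*.
The final sound of the agentive form *hadiafakeb* is /b/, which is a non-sibilant consonant, so the plural suffix is -ug, giving *hadiafakebug*.

hadiafakebug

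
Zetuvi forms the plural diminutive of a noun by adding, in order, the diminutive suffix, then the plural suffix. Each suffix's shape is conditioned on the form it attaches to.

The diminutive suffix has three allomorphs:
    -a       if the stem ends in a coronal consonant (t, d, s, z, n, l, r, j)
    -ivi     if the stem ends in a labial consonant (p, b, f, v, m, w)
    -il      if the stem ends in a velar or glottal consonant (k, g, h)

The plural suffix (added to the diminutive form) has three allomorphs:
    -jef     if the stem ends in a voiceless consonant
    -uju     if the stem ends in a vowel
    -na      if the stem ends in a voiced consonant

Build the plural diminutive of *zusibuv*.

zusibuviviuju

Since the final consonant of *zusibuv* is /v/ (labial), it takes -ivi, giving *zusibuvivi*.
The diminutive form *zusibuvivi* — final sound /i/ (a vowel) → -uju → *zusibuviviuju*.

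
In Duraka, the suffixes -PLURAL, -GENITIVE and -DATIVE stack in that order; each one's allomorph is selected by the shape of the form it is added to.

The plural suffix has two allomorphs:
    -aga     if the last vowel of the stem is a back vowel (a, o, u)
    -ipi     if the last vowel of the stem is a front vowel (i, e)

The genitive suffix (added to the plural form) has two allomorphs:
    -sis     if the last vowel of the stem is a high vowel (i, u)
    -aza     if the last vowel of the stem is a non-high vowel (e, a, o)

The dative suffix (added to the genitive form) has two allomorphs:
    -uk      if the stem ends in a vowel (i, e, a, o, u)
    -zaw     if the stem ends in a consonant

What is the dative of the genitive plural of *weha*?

The last vowel of *weha* is /a/, which is a back vowel, so the plural suffix is -aga, giving *wehaaga*.
Since the last vowel of the plural form *wehaaga* is /a/ (a non-high vowel), it takes -aza, giving *wehaagaaza*.
The final sound of the genitive form *wehaagaaza* is /a/, which is a vowel, so the dative suffix is -uk, giving *wehaagaazauk*.

wehaagaazauk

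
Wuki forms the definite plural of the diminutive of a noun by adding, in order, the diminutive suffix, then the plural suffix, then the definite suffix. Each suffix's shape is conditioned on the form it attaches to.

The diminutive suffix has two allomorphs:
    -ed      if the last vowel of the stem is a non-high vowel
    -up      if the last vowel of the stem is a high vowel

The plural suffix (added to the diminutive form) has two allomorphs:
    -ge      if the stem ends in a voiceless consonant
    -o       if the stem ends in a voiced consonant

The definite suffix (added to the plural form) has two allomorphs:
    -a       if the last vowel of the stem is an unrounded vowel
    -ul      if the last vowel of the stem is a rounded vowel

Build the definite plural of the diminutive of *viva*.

*viva* — last vowel /a/ (a non-high vowel) → -ed → *vivaed*.
The diminutive form *vivaed* — final consonant /d/ (voiced) → -o → *vivaedo*.
Since the last vowel of the plural form *vivaedo* is /o/ (a rounded vowel), it takes -ul, giving *vivaedoul*.

vivaedoul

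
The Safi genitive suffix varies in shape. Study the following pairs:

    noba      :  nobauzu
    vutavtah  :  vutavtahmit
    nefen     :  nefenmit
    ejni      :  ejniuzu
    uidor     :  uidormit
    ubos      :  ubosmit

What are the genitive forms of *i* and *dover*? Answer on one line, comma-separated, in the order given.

The suffix is conditioned by the final sound: -mit when the stem ends in a consonant (*vutavtah*, *nefen*, *uidor*, *ubos*); -uzu when the stem ends in a vowel (*noba*, *ejni*).
*i*: final sound = /i/, a vowel → -uzu → *iuzu*.
The final sound of *dover* is /r/, which is a consonant, so the suffix is -mit, giving *dovermit*.

iuzu, dovermit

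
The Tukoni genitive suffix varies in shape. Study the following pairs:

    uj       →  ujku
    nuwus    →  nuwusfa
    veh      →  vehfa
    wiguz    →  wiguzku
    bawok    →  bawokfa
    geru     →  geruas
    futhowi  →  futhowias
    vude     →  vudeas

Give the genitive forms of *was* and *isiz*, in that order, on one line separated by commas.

The suffix is conditioned by the final sound: -fa when the stem ends in a voiceless consonant (*nuwus*, *veh*, *bawok*); -ku when the stem ends in a voiced consonant (*uj*, *wiguz*); -as when the stem ends in a vowel (*geru*, *futhowi*, *vude*).
*was* — final sound /s/ (a voiceless consonant) → -fa → *wasfa*.
The final sound of *isiz* is /z/, which is a voiced consonant, so the suffix is -ku, giving *isizku*.

wasfa, isizku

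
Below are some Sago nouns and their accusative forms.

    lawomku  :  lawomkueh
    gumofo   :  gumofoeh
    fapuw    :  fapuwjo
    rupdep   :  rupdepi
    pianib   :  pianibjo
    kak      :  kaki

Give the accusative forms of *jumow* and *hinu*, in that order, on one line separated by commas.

The suffix is conditioned by the final sound: -i when the stem ends in a voiceless consonant (*rupdep*, *kak*); -jo when the stem ends in a voiced consonant (*fapuw*, *pianib*); -eh when the stem ends in a vowel (*lawomku*, *gumofo*).
Since the final sound of *jumow* is /w/ (a voiced consonant), it takes -jo, giving *jumowjo*.
*hinu* — final sound /u/ (a vowel) → -eh → *hinueh*.

jumowjo, hinueh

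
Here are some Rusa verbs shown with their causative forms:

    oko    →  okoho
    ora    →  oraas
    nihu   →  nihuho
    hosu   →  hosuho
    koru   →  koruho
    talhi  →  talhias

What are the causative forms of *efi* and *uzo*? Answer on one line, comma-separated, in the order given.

efias, uzoho

Looking at the last vowel of each stem: -ho when the last vowel of the stem is a rounded vowel (*oko*, *nihu*, *hosu*, *koru*); -as when the last vowel of the stem is an unrounded vowel (*ora*, *talhi*).
Since the last vowel of *efi* is /i/ (an unrounded vowel), it takes -as, giving *efias*.
Since the last vowel of *uzo* is /o/ (a rounded vowel), it takes -ho, giving *uzoho*.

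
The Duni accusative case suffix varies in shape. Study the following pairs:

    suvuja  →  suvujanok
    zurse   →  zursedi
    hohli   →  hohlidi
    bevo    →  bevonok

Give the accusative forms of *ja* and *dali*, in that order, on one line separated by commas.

janok, dalidi

The suffix is conditioned by the last vowel: -di when the last vowel of the stem is a front vowel (*zurse*, *hohli*); -nok when the last vowel of the stem is a back vowel (*suvuja*, *bevo*).
Since the last vowel of *ja* is /a/ (a back vowel), it takes -nok, giving *janok*.
Since the last vowel of *dali* is /i/ (a front vowel), it takes -di, giving *dalidi*.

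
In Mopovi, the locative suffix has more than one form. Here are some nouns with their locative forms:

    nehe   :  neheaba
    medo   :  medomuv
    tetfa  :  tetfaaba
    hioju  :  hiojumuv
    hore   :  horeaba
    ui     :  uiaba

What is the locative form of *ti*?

tiaba

The alternation tracks the last vowel of the stem — -muv when the last vowel of the stem is a rounded vowel (*medo*, *hioju*); -aba when the last vowel of the stem is an unrounded vowel (*nehe*, *tetfa*, *hore*, *ui*).
The last vowel of *ti* is /i/, which is an unrounded vowel, so the suffix is -aba, giving *tiaba*.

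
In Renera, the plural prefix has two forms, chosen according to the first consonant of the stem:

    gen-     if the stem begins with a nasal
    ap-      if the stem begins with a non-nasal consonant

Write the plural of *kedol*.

apkedol

*kedol*: first consonant = /k/, non-nasal → ap- → *apkedol*.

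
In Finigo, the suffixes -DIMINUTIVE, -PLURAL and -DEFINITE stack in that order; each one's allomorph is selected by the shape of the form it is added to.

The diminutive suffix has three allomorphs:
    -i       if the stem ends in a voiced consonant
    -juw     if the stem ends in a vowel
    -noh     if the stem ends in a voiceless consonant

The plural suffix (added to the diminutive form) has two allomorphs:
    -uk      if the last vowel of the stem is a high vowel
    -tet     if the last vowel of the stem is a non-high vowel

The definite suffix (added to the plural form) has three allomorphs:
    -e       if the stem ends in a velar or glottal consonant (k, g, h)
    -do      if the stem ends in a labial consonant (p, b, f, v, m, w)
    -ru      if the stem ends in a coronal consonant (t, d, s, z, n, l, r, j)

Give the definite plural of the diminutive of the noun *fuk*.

*fuk*: final sound = /k/, a voiceless consonant → -noh → *fuknoh*.
The last vowel of the diminutive form *fuknoh* is /o/, which is a non-high vowel, so the plural suffix is -tet, giving *fuknohtet*.
Since the final consonant of the plural form *fuknohtet* is /t/ (coronal), it takes -ru, giving *fuknohtetru*.

fuknohtetru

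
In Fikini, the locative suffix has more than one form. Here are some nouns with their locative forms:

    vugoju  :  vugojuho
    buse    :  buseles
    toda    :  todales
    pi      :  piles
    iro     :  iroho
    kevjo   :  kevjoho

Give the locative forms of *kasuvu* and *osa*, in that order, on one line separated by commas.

The suffix is conditioned by the last vowel: -ho when the last vowel of the stem is a rounded vowel (*vugoju*, *iro*, *kevjo*); -les when the last vowel of the stem is an unrounded vowel (*buse*, *toda*, *pi*).
*kasuvu* — last vowel /u/ (a rounded vowel) → -ho → *kasuvuho*.
*osa* — last vowel /a/ (an unrounded vowel) → -les → *osales*.

kasuvuho, osales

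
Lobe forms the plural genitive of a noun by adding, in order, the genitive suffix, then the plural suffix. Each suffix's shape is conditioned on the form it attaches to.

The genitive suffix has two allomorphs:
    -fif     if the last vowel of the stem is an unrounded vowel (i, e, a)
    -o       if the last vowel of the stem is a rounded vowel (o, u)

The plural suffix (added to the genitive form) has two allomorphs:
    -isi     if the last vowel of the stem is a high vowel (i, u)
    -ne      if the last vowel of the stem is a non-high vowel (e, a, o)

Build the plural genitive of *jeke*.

The last vowel of *jeke* is /e/, which is an unrounded vowel, so the genitive suffix is -fif, giving *jekefif*.
Since the last vowel of the genitive form *jekefif* is /i/ (a high vowel), it takes -isi, giving *jekefifisi*.

jekefifisi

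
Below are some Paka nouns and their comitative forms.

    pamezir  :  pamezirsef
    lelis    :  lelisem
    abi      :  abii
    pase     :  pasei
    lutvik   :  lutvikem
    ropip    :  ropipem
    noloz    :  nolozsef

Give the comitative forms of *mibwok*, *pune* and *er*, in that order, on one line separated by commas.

mibwokem, punei, ersef

The alternation tracks the final sound of the stem — -em when the stem ends in a voiceless consonant (*lelis*, *lutvik*, *ropip*); -sef when the stem ends in a voiced consonant (*pamezir*, *noloz*); -i when the stem ends in a vowel (*abi*, *pase*).
*mibwok*: final sound = /k/, a voiceless consonant → -em → *mibwokem*.
The final sound of *pune* is /e/, which is a vowel, so the suffix is -i, giving *punei*.
The final sound of *er* is /r/, which is a voiced consonant, so the suffix is -sef, giving *ersef*.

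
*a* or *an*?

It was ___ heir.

The indefinite article is chosen by the initial *sound* of the following word, not its spelling.
*heir* begins with the sound /ɛ/ (silent h) — a vowel sound.
So the article is *an*: It was an heir.

an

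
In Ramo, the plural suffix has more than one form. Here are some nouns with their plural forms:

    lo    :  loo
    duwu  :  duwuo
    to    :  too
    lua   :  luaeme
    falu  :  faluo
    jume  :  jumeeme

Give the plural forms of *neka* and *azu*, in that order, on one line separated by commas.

The pattern is rounding harmony: -o when the last vowel of the stem is a rounded vowel (*lo*, *duwu*, *to*, *falu*); -eme when the last vowel of the stem is an unrounded vowel (*lua*, *jume*).
*neka*: last vowel = /a/, an unrounded vowel → -eme → *nekaeme*.
*azu*: last vowel = /u/, a rounded vowel → -o → *azuo*.

nekaeme, azuo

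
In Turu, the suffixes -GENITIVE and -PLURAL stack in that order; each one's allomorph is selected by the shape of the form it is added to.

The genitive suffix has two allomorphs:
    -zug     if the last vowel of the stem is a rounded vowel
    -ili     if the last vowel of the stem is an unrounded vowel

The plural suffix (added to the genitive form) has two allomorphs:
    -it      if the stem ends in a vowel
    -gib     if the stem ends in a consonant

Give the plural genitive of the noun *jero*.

jerozuggib

*jero* — last vowel /o/ (a rounded vowel) → -zug → *jerozug*.
The genitive form *jerozug* — final sound /g/ (a consonant) → -gib → *jerozuggib*.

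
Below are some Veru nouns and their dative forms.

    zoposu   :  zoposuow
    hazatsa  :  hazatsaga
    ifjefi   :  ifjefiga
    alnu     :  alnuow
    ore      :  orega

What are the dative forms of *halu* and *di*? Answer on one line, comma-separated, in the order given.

The suffix is conditioned by the last vowel: -ow when the last vowel of the stem is a rounded vowel (*zoposu*, *alnu*); -ga when the last vowel of the stem is an unrounded vowel (*hazatsa*, *ifjefi*, *ore*).
Since the last vowel of *halu* is /u/ (a rounded vowel), it takes -ow, giving *haluow*.
*di*: last vowel = /i/, an unrounded vowel → -ga → *diga*.

haluow, diga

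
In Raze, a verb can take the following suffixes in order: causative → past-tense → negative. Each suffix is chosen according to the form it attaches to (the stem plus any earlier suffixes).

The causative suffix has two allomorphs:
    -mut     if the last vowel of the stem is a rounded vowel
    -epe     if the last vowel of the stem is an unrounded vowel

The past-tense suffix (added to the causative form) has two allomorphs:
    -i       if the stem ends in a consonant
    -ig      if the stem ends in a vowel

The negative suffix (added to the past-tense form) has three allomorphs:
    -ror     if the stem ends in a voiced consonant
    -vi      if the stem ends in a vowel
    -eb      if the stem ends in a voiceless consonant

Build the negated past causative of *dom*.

dommutivi

*dom*: last vowel = /o/, a rounded vowel → -mut → *dommut*.
The causative form *dommut*: final sound = /t/, a consonant → -i → *dommuti*.
The past-tense form *dommuti*: final sound = /i/, a vowel → -vi → *dommutivi*.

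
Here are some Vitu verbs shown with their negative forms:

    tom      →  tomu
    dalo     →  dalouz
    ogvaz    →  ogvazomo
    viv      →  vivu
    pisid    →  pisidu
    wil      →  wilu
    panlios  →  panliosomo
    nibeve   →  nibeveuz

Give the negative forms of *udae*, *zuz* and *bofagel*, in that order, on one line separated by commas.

udaeuz, zuzomo, bofagelu

The suffix is conditioned by the final sound: -omo when the stem ends in a sibilant (*ogvaz*, *panlios*); -u when the stem ends in a non-sibilant consonant (*tom*, *viv*, *pisid*, *wil*); -uz when the stem ends in a vowel (*dalo*, *nibeve*).
*udae* — final sound /e/ (a vowel) → -uz → *udaeuz*.
The final sound of *zuz* is /z/, which is a sibilant, so the suffix is -omo, giving *zuzomo*.
Since the final sound of *bofagel* is /l/ (a non-sibilant consonant), it takes -u, giving *bofagelu*.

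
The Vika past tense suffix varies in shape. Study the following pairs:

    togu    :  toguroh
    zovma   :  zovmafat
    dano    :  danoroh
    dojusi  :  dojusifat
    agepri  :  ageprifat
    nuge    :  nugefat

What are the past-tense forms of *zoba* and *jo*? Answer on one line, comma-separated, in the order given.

zobafat, joroh

Looking at the last vowel of each stem: -roh when the last vowel of the stem is a rounded vowel (*togu*, *dano*); -fat when the last vowel of the stem is an unrounded vowel (*zovma*, *dojusi*, *agepri*, *nuge*).
Since the last vowel of *zoba* is /a/ (an unrounded vowel), it takes -fat, giving *zobafat*.
*jo*: last vowel = /o/, a rounded vowel → -roh → *joroh*.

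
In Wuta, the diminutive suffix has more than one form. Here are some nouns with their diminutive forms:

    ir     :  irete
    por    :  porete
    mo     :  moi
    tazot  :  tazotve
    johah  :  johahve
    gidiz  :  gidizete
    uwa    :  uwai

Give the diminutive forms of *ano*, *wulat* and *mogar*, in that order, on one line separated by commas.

The suffix is conditioned by the final sound: -ve when the stem ends in a voiceless consonant (*tazot*, *johah*); -ete when the stem ends in a voiced consonant (*ir*, *por*, *gidiz*); -i when the stem ends in a vowel (*mo*, *uwa*).
Since the final sound of *ano* is /o/ (a vowel), it takes -i, giving *anoi*.
*wulat* — final sound /t/ (a voiceless consonant) → -ve → *wulatve*.
The final sound of *mogar* is /r/, which is a voiced consonant, so the suffix is -ete, giving *mogarete*.

anoi, wulatve, mogarete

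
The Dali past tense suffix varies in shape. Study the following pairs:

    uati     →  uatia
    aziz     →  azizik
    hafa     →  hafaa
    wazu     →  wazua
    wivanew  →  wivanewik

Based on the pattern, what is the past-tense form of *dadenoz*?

The suffix is conditioned by the final sound: -ik when the stem ends in a consonant (*aziz*, *wivanew*); -a when the stem ends in a vowel (*uati*, *hafa*, *wazu*).
The final sound of *dadenoz* is /z/, which is a consonant, so the suffix is -ik, giving *dadenozik*.

dadenozik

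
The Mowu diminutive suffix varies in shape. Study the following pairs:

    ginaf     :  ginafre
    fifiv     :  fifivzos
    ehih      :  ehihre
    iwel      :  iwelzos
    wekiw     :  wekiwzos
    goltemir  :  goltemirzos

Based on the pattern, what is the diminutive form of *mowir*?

The pattern is voicing of the final consonant: -re when the stem ends in a voiceless consonant (*ginaf*, *ehih*); -zos when the stem ends in a voiced consonant (*fifiv*, *iwel*, *wekiw*, *goltemir*).
The final consonant of *mowir* is /r/, which is voiced, so the suffix is -zos, giving *mowirzos*.

mowirzos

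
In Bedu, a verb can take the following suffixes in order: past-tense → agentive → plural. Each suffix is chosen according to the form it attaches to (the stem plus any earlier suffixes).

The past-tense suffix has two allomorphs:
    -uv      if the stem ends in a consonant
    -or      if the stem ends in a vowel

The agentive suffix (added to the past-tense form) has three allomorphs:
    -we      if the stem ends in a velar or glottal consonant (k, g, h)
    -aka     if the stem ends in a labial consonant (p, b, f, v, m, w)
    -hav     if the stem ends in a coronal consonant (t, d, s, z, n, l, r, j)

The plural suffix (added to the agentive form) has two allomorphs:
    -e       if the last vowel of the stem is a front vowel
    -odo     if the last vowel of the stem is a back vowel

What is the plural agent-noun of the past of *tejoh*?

tejohuvakaodo

*tejoh* — final sound /h/ (a consonant) → -uv → *tejohuv*.
The final consonant of the past-tense form *tejohuv* is /v/, which is labial, so the agentive suffix is -aka, giving *tejohuvaka*.
Since the last vowel of the agentive form *tejohuvaka* is /a/ (a back vowel), it takes -odo, giving *tejohuvakaodo*.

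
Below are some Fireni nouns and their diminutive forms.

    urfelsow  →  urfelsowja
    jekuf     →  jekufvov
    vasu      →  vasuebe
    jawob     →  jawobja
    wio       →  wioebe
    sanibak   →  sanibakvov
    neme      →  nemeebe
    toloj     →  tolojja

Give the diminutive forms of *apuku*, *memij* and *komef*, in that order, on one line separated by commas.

The pattern is voicing of the final sound: -vov when the stem ends in a voiceless consonant (*jekuf*, *sanibak*); -ja when the stem ends in a voiced consonant (*urfelsow*, *jawob*, *toloj*); -ebe when the stem ends in a vowel (*vasu*, *wio*, *neme*).
*apuku* — final sound /u/ (a vowel) → -ebe → *apukuebe*.
The final sound of *memij* is /j/, which is a voiced consonant, so the suffix is -ja, giving *memijja*.
*komef*: final sound = /f/, a voiceless consonant → -vov → *komefvov*.

apukuebe, memijja, komefvov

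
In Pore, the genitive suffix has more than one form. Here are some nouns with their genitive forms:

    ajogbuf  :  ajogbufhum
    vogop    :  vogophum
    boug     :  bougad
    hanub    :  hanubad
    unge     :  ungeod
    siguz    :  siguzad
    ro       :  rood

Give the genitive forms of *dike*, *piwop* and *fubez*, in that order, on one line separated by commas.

Looking at the final sound of each stem: -hum when the stem ends in a voiceless consonant (*ajogbuf*, *vogop*); -ad when the stem ends in a voiced consonant (*boug*, *hanub*, *siguz*); -od when the stem ends in a vowel (*unge*, *ro*).
*dike* — final sound /e/ (a vowel) → -od → *dikeod*.
Since the final sound of *piwop* is /p/ (a voiceless consonant), it takes -hum, giving *piwophum*.
Since the final sound of *fubez* is /z/ (a voiced consonant), it takes -ad, giving *fubezad*.

dikeod, piwophum, fubezad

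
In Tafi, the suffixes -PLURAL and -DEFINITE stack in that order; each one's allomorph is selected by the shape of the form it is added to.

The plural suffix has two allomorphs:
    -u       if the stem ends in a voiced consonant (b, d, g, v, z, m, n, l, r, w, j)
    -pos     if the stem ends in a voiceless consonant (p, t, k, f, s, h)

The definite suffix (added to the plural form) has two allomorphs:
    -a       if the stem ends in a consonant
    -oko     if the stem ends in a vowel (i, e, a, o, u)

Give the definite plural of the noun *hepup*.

hepupposa

Since the final consonant of *hepup* is /p/ (voiceless), it takes -pos, giving *hepuppos*.
The final sound of the plural form *hepuppos* is /s/, which is a consonant, so the definite suffix is -a, giving *hepupposa*.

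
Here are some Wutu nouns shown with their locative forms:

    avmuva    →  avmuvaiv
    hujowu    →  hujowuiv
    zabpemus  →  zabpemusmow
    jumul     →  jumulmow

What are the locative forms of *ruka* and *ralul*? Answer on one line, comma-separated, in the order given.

The pattern is consonant vs. vowel: -mow when the stem ends in a consonant (*zabpemus*, *jumul*); -iv when the stem ends in a vowel (*avmuva*, *hujowu*).
*ruka*: final sound = /a/, a vowel → -iv → *rukaiv*.
The final sound of *ralul* is /l/, which is a consonant, so the suffix is -mow, giving *ralulmow*.

rukaiv, ralulmow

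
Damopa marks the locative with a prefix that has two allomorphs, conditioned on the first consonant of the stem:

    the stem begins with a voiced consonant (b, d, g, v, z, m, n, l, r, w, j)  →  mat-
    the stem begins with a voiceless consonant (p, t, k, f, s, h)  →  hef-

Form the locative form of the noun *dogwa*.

*dogwa*: first consonant = /d/, voiced → mat- → *matdogwa*.

matdogwa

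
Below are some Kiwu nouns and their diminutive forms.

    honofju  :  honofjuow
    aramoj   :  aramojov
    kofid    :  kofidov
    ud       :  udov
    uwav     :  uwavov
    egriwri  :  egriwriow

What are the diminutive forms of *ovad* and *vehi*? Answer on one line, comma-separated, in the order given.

The suffix is conditioned by the final sound: -ov when the stem ends in a consonant (*aramoj*, *kofid*, *ud*, *uwav*); -ow when the stem ends in a vowel (*honofju*, *egriwri*).
*ovad*: final sound = /d/, a consonant → -ov → *ovadov*.
*vehi* — final sound /i/ (a vowel) → -ow → *vehiow*.

ovadov, vehiow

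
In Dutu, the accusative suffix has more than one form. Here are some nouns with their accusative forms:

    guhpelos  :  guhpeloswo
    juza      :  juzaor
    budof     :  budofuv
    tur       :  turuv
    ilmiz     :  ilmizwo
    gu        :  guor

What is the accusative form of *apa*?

apaor

The alternation tracks the final sound of the stem — -wo when the stem ends in a sibilant (*guhpelos*, *ilmiz*); -uv when the stem ends in a non-sibilant consonant (*budof*, *tur*); -or when the stem ends in a vowel (*juza*, *gu*).
*apa*: final sound = /a/, a vowel → -or → *apaor*.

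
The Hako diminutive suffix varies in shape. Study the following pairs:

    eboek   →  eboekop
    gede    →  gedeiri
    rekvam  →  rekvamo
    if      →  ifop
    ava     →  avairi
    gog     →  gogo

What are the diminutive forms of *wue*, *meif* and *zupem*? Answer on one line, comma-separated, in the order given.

wueiri, meifop, zupemo

The pattern is voicing of the final sound: -op when the stem ends in a voiceless consonant (*eboek*, *if*); -o when the stem ends in a voiced consonant (*rekvam*, *gog*); -iri when the stem ends in a vowel (*gede*, *ava*).
*wue*: final sound = /e/, a vowel → -iri → *wueiri*.
*meif*: final sound = /f/, a voiceless consonant → -op → *meifop*.
*zupem*: final sound = /m/, a voiced consonant → -o → *zupemo*.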